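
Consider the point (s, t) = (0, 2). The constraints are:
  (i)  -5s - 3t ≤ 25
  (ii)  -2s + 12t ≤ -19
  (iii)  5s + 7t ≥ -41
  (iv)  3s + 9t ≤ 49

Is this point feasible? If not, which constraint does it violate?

Constraint (ii): -2s + 12t = 24, which is not ≤ -19. All other constraints are satisfied.

not feasible — violates (ii)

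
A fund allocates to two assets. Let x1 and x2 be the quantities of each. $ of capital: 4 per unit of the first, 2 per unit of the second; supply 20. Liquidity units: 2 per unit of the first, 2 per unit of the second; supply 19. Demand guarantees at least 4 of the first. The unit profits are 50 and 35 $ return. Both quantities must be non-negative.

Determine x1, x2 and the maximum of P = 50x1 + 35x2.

x1 = 4, x2 = 2, maximum P = 270

Vertices and P = 50x1 + 35x2:
  (5, 0) → P = 250
  (4, 0) → P = 200
  (4, 2) → P = 270

The optimum lies where 4x1 + 2x2 = 20 and x1 = 4.
Solving simultaneously gives x1 = 4, x2 = 2.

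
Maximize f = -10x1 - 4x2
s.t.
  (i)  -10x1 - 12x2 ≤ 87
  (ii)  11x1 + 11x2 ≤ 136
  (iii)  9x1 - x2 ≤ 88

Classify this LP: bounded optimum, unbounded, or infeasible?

unbounded

From the feasible point (969/118, -1663/118), moving in the direction (-12, 10) keeps every constraint satisfied while f increases without bound.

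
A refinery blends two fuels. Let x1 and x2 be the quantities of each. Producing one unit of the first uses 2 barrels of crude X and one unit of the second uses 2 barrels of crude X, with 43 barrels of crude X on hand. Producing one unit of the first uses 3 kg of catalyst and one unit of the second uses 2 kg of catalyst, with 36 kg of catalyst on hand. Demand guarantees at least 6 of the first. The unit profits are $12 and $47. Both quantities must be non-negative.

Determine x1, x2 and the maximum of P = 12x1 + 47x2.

Extreme points and P = 12x1 + 47x2:
  (12, 0) → P = 144
  (6, 0) → P = 72
  (6, 9) → P = 495

At the optimal vertex, 3x1 + 2x2 = 36 and x1 = 6.
Solving simultaneously gives x1 = 6, x2 = 9.

x1 = 6, x2 = 9, maximum P = 495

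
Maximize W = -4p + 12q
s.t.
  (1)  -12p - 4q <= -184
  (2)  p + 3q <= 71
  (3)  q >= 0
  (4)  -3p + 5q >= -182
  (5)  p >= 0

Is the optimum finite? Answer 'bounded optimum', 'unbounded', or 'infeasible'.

Vertices and W = -4p + 12q:
  (67/8, 167/8) → W = 217
  (46/3, 0) → W = -184/3
  (901/14, 31/14) → W = -1616/7
  (182/3, 0) → W = -728/3
The feasible region has finitely many vertices and no improving ray; the maximum is 217 at (67/8, 167/8).

bounded optimum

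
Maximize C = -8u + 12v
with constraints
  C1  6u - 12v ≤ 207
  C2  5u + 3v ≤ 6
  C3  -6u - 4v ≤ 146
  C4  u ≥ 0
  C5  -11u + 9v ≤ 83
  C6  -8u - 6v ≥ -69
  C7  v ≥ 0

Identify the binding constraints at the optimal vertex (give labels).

Extreme points and C = -8u + 12v:
  (0, 2) → C = 24
  (6/5, 0) → C = -48/5
  (0, 0) → C = 0

The maximum is at (0, 2). Substituting into each constraint, equality holds for C2 and C4; the remaining constraints have slack.

C2 and C4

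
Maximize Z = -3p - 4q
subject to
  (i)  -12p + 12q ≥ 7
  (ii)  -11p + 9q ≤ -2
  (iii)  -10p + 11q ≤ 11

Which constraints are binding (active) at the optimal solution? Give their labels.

Extreme points and Z = -3p - 4q:
  (29/8, 101/24) → Z = -665/24
  (55/12, 31/6) → Z = -413/12
  (121/31, 141/31) → Z = -927/31

The maximum is at (29/8, 101/24). Substituting into each constraint, equality holds for (i) and (ii); the remaining constraints have slack.

(i) and (ii)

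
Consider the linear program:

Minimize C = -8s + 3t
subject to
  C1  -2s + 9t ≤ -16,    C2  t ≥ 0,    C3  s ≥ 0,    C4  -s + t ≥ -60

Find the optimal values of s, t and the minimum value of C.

s = 524/7, t = 104/7, minimum C = -3880/7

Vertices and C = -8s + 3t:
  (8, 0) → C = -64
  (524/7, 104/7) → C = -3880/7
  (60, 0) → C = -480

At the optimal vertex, -2s + 9t = -16 and -s + t = -60.
Solving simultaneously gives s = 524/7, t = 104/7.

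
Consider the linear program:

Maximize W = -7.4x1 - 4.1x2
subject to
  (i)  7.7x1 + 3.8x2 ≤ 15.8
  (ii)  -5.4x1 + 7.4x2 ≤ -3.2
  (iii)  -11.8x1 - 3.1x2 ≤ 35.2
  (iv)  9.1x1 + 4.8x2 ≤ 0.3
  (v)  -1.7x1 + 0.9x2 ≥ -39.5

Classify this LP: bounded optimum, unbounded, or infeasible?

Extreme points and W = -7.4x1 - 4.1x2:
  (-12528/5203, -11392/5203) → W = 697072/26015
  (879/4663, -1375/4663) → W = -8671/46630
  (9077/1589, -52594/1589) → W = 742328/7945
  (6329/545, -35894/1635) → W = 33308/8175
The feasible region has finitely many vertices and no improving ray; the maximum is 742328/7945 at (9077/1589, -52594/1589).

bounded optimum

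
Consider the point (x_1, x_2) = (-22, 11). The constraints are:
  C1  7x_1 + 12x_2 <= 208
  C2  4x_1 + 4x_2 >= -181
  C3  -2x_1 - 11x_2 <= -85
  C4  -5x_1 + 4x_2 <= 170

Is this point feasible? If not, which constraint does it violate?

Constraint C3: -2x_1 - 11x_2 = -77, which is not ≤ -85. All other constraints are satisfied.

not feasible — violates C3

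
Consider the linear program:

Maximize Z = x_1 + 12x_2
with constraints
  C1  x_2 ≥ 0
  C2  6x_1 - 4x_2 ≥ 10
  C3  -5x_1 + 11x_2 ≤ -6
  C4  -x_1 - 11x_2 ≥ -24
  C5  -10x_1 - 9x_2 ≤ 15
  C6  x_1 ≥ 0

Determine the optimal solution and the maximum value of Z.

Vertices and Z = x_1 + 12x_2:
  (5/3, 0) → Z = 5/3
  (24, 0) → Z = 24
  (43/23, 7/23) → Z = 127/23
  (5, 19/11) → Z = 283/11

At the optimal vertex, -5x_1 + 11x_2 = -6 and -x_1 - 11x_2 = -24.
Solving simultaneously gives x_1 = 5, x_2 = 19/11.

x_1 = 5, x_2 = 19/11, maximum Z = 283/11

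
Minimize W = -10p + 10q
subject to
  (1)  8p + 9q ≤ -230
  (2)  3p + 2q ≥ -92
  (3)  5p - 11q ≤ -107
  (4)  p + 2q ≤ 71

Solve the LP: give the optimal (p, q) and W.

p = -499/19, q = -42/19, minimum W = 4570/19

Extreme points and W = -10p + 10q:
  (-368/11, 46/11) → W = 4140/11
  (-499/19, -42/19) → W = 4570/19
  (-1226/43, -139/43) → W = 10870/43

The binding constraints are 8p + 9q = -230 and 5p - 11q = -107.
Solving simultaneously gives p = -499/19, q = -42/19.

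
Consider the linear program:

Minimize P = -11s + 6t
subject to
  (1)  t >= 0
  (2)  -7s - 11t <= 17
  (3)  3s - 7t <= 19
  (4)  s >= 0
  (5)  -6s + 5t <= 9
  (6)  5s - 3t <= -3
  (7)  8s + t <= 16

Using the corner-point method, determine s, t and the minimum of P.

s = 45/29, t = 104/29, minimum P = 129/29

Vertices and P = -11s + 6t:
  (0, 9/5) → P = 54/5
  (0, 1) → P = 6
  (71/46, 84/23) → P = 227/46
  (45/29, 104/29) → P = 129/29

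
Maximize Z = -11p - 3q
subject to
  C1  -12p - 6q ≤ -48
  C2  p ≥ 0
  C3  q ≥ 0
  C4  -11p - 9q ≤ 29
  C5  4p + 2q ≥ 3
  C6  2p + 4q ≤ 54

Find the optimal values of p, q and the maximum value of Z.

p = 0, q = 8, maximum Z = -24

The binding constraints are -12p - 6q = -48 and p = 0.
Solving simultaneously gives p = 0, q = 8.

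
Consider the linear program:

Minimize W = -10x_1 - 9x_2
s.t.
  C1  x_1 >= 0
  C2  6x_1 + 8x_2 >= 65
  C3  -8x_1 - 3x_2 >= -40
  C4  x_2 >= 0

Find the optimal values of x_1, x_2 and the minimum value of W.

x_1 = 0, x_2 = 40/3, minimum W = -120

Corner points and W = -10x_1 - 9x_2:
  (0, 65/8) → W = -585/8
  (0, 40/3) → W = -120
  (125/46, 140/23) → W = -1885/23

The optimum lies where x_1 = 0 and -8x_1 - 3x_2 = -40.
Solving simultaneously gives x_1 = 0, x_2 = 40/3.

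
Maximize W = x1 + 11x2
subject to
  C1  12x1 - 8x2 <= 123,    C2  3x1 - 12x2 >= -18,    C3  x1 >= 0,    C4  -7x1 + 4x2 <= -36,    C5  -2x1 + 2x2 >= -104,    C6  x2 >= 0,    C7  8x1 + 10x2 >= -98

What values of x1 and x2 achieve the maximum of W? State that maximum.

x1 = 27/2, x2 = 39/8, maximum W = 537/8

Corner points and W = x1 + 11x2:
  (27/2, 39/8) → W = 537/8
  (41/4, 0) → W = 41/4
  (7, 13/4) → W = 171/4
  (36/7, 0) → W = 36/7

The binding constraints are 12x1 - 8x2 = 123 and 3x1 - 12x2 = -18.
Solving simultaneously gives x1 = 27/2, x2 = 39/8.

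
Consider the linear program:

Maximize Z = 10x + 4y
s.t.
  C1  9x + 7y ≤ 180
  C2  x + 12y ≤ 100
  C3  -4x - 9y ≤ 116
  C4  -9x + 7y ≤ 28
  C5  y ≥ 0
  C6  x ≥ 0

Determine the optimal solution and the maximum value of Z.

x = 20, y = 0, maximum Z = 200

Feasible corners and Z = 10x + 4y:
  (1460/101, 720/101) → Z = 17480/101
  (20, 0) → Z = 200
  (364/115, 928/115) → Z = 7352/115
  (0, 4) → Z = 16
  (0, 0) → Z = 0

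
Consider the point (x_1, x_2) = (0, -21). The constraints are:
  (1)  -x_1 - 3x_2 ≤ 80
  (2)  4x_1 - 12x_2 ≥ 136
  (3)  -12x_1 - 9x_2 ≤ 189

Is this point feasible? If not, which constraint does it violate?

feasible

(1): 63 ≤ 80 ✓
(2): 252 ≥ 136 ✓
(3): 189 ≤ 189 ✓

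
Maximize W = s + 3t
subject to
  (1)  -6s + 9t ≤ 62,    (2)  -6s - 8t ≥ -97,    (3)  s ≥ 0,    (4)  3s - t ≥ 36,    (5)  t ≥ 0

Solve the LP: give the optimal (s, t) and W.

s = 77/6, t = 5/2, maximum W = 61/3

Vertices and W = s + 3t:
  (77/6, 5/2) → W = 61/3
  (97/6, 0) → W = 97/6
  (12, 0) → W = 12

The binding constraints are -6s - 8t = -97 and 3s - t = 36.
Solving simultaneously gives s = 77/6, t = 5/2.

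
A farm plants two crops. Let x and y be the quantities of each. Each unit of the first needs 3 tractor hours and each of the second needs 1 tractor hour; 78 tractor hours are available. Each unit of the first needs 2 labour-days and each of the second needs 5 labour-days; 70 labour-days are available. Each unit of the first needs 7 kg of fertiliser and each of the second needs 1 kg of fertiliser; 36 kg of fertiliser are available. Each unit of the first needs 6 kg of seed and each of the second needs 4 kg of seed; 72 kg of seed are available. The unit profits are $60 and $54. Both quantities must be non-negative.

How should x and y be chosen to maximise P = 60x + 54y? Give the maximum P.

x = 10/3, y = 38/3, maximum P = 884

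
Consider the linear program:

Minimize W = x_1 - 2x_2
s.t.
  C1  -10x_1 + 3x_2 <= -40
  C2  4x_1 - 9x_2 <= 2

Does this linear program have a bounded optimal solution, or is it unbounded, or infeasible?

unbounded

From the feasible point (59/13, 70/39), moving in the direction (3, 10) keeps every constraint satisfied while W decreases without bound.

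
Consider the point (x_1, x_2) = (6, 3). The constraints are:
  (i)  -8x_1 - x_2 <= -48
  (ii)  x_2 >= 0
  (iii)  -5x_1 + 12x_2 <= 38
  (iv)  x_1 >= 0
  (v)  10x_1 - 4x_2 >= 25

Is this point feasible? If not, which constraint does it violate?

feasible

(i): -51 ≤ -48 ✓
(ii): 3 ≥ 0 ✓
(iii): 6 ≤ 38 ✓
(iv): 6 ≥ 0 ✓
(v): 48 ≥ 25 ✓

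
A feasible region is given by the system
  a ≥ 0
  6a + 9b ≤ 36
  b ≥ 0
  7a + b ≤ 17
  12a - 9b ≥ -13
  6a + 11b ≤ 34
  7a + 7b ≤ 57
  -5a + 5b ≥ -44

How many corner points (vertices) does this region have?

5

Pairwise boundary intersections that survive every other constraint:
  (0, 0)
  (0, 13/9)
  (17/7, 0)
  (153/71, 136/71)
  (163/186, 81/31)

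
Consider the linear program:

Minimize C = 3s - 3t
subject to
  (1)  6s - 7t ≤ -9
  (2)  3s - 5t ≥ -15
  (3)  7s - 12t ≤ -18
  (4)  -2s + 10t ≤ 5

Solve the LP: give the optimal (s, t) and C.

s = -90, t = -51, minimum C = -117

Corner points and C = 3s - 3t:
  (-90, -51) → C = -117
  (-25/4, -3/4) → C = -33/2
  (-60/23, -1/46) → C = -357/46

The binding constraints are 3s - 5t = -15 and 7s - 12t = -18.
Solving simultaneously gives s = -90, t = -51.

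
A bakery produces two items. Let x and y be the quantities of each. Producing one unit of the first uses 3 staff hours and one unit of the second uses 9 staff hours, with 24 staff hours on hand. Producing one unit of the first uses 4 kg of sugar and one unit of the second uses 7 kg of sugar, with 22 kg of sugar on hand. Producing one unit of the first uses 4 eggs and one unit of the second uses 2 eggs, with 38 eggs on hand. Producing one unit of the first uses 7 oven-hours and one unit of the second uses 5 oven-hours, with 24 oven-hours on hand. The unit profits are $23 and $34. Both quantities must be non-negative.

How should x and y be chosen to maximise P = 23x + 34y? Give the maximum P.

x = 2, y = 2, maximum P = 114

Corner points and P = 23x + 34y:
  (0, 0) → P = 0
  (0, 8/3) → P = 272/3
  (24/7, 0) → P = 552/7
  (2, 2) → P = 114

The optimum lies where 3x + 9y = 24 and 4x + 7y = 22.
Solving simultaneously gives x = 2, y = 2.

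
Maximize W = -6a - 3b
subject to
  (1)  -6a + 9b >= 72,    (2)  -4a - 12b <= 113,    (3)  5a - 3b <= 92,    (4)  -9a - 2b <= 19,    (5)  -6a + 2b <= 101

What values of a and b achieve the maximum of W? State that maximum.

a = -105/31, b = 178/31, maximum W = 96/31

The feasible region is unbounded (it extends along (1, 3), (3, 5)), but W strictly decreases along every unbounded feasible direction, so there is no improving ray and the maximum is attained at a vertex.

At the optimal vertex, -6a + 9b = 72 and -9a - 2b = 19.
Solving simultaneously gives a = -105/31, b = 178/31.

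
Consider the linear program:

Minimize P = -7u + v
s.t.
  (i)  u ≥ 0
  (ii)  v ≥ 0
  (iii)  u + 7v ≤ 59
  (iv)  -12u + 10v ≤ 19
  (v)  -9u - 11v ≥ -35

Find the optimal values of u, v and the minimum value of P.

Extreme points and P = -7u + v:
  (0, 0) → P = 0
  (0, 19/10) → P = 19/10
  (35/9, 0) → P = -245/9
  (47/74, 197/74) → P = -66/37

u = 35/9, v = 0, minimum P = -245/9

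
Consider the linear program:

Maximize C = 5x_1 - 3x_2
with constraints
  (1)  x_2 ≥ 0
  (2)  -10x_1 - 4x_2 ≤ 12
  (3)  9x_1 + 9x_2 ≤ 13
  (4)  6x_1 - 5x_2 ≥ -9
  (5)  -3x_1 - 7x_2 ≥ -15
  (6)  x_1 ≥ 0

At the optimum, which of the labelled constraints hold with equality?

(1) and (3)

Extreme points and C = 5x_1 - 3x_2:
  (13/9, 0) → C = 65/9
  (0, 0) → C = 0
  (0, 13/9) → C = -13/3

The maximum is at (13/9, 0). Substituting into each constraint, equality holds for (1) and (3); the remaining constraints have slack.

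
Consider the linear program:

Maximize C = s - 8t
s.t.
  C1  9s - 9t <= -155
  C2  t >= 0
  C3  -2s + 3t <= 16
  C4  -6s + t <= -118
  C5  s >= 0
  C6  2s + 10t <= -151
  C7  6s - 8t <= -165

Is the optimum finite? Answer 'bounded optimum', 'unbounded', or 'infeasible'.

infeasible

The boundaries 2s + 10t = -151 and 6s - 8t = -165 meet at (-1429/38, -144/19), but that point violates t ≥ 0. Every candidate vertex is excluded by some other constraint, so the feasible region is empty.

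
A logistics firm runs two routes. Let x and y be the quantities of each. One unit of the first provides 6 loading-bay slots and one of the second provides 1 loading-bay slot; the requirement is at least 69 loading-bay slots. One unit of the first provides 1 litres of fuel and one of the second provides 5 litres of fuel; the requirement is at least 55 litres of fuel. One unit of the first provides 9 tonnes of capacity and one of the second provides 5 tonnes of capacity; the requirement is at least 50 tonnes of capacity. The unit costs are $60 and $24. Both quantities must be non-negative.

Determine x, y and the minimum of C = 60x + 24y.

Vertices and C = 60x + 24y:
  (0, 69) → C = 1656
  (55, 0) → C = 3300
  (10, 9) → C = 816
The feasible region is unbounded (it extends along (0, 1), (1, 0)), but C strictly increases along every unbounded feasible direction, so there is no improving ray and the minimum is attained at a vertex.

At the optimal vertex, 6x + y = 69 and x + 5y = 55.
Solving simultaneously gives x = 10, y = 9.

x = 10, y = 9, minimum C = 816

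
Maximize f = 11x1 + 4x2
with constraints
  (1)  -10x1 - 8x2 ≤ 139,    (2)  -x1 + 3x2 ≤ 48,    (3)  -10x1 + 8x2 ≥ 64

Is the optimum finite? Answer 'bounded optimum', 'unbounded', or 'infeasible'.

Vertices and f = 11x1 + 4x2:
  (-801/38, 341/38) → f = -7447/38
  (-203/20, -75/16) → f = -652/5
  (96/11, 208/11) → f = 1888/11
The feasible region has finitely many vertices and no improving ray; the maximum is 1888/11 at (96/11, 208/11).

bounded optimum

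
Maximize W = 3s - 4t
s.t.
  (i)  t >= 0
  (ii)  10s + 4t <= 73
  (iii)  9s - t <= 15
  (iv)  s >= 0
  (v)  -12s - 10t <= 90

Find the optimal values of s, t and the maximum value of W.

s = 5/3, t = 0, maximum W = 5

Extreme points and W = 3s - 4t:
  (5/3, 0) → W = 5
  (0, 0) → W = 0
  (133/46, 507/46) → W = -1629/46
  (0, 73/4) → W = -73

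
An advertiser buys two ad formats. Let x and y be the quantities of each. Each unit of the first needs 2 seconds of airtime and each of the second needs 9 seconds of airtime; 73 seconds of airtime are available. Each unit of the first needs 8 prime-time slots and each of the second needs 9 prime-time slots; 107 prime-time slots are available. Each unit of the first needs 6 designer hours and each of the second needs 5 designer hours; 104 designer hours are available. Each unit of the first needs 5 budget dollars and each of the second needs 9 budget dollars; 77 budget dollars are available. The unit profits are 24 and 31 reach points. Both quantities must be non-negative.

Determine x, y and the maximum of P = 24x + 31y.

x = 10, y = 3, maximum P = 333

Corner points and P = 24x + 31y:
  (0, 0) → P = 0
  (0, 73/9) → P = 2263/9
  (107/8, 0) → P = 321
  (4/3, 211/27) → P = 7405/27
  (10, 3) → P = 333

At the optimal vertex, 8x + 9y = 107 and 5x + 9y = 77.
Solving simultaneously gives x = 10, y = 3.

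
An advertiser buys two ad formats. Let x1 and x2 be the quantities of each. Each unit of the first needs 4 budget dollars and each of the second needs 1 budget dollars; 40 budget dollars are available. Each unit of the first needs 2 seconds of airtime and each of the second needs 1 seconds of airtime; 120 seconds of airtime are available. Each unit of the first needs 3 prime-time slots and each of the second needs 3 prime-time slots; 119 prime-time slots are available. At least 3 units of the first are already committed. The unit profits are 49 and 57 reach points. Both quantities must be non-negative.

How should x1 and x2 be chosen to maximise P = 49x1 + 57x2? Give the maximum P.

Feasible corners and P = 49x1 + 57x2:
  (10, 0) → P = 490
  (3, 0) → P = 147
  (3, 28) → P = 1743

The optimum lies where 4x1 + x2 = 40 and x1 = 3.
Solving simultaneously gives x1 = 3, x2 = 28.

x1 = 3, x2 = 28, maximum P = 1743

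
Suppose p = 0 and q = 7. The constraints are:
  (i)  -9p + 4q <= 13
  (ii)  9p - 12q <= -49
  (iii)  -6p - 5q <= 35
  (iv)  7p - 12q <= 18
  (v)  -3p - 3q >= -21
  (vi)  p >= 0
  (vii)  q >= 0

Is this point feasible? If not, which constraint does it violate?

not feasible — violates (i)

Constraint (i): -9p + 4q = 28, which is not ≤ 13. All other constraints are satisfied.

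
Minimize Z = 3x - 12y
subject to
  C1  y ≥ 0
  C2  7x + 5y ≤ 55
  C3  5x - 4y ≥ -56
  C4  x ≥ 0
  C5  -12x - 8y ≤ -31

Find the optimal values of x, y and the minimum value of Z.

Vertices and Z = 3x - 12y:
  (55/7, 0) → Z = 165/7
  (31/12, 0) → Z = 31/4
  (0, 11) → Z = -132
  (0, 31/8) → Z = -93/2

The optimum lies where 7x + 5y = 55 and x = 0.
Solving simultaneously gives x = 0, y = 11.

x = 0, y = 11, minimum Z = -132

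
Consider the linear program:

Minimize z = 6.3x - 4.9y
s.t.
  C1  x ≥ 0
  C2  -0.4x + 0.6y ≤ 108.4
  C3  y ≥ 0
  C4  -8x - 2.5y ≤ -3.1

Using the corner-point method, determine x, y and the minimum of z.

Vertices and z = 6.3x - 4.9y:
  (0, 542/3) → z = -13279/15
  (0, 31/25) → z = -1519/250
  (31/80, 0) → z = 1953/800
The feasible region is unbounded (it extends along (1, 0), (3, 2)), but z strictly increases along every unbounded feasible direction, so there is no improving ray and the minimum is attained at a vertex.

x = 0, y = 542/3, minimum z = -13279/15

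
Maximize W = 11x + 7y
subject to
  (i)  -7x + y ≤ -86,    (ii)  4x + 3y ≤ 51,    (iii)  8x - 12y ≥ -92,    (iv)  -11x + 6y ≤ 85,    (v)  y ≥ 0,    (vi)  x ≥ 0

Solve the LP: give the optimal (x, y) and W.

Feasible corners and W = 11x + 7y:
  (309/25, 13/25) → W = 698/5
  (86/7, 0) → W = 946/7
  (51/4, 0) → W = 561/4

x = 51/4, y = 0, maximum W = 561/4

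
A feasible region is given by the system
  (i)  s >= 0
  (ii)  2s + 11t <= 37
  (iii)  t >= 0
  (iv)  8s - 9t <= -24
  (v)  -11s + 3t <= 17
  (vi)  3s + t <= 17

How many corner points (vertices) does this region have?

Pairwise boundary intersections that survive every other constraint:
  (0, 37/11)
  (0, 8/3)
  (69/106, 172/53)

3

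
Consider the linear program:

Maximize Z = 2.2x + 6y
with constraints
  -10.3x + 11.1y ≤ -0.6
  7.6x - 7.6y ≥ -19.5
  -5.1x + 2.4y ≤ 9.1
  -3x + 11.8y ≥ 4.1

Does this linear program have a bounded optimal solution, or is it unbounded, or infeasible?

From the feasible point (5259/8824, 4403/8824), moving in the direction (11.1, 10.3) keeps every constraint satisfied while Z increases without bound.

unbounded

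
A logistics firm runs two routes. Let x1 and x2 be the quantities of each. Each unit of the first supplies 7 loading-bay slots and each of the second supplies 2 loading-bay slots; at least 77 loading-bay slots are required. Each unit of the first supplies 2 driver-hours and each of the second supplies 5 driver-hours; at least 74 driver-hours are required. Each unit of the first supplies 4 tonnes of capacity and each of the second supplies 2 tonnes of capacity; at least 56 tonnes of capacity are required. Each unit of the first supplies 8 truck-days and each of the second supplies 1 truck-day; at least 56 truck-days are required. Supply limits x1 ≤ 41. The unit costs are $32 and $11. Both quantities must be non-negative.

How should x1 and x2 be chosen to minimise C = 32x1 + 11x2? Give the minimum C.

Feasible corners and C = 32x1 + 11x2:
  (0, 56) → C = 616
  (37, 0) → C = 1184
  (41, 0) → C = 1312
  (7, 14) → C = 378
  (35/9, 224/9) → C = 3584/9
  (33/4, 23/2) → C = 781/2
The feasible region is unbounded (it extends along (0, 1)), but C strictly increases along every unbounded feasible direction, so there is no improving ray and the minimum is attained at a vertex.

x1 = 7, x2 = 14, minimum C = 378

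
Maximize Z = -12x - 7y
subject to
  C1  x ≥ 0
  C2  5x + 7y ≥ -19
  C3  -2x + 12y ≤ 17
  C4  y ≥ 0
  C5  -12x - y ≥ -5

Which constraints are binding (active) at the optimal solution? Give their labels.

C1 and C4

Vertices and Z = -12x - 7y:
  (0, 17/12) → Z = -119/12
  (0, 0) → Z = 0
  (43/146, 107/73) → Z = -1007/73
  (5/12, 0) → Z = -5

The maximum is at (0, 0). Substituting into each constraint, equality holds for C1 and C4; the remaining constraints have slack.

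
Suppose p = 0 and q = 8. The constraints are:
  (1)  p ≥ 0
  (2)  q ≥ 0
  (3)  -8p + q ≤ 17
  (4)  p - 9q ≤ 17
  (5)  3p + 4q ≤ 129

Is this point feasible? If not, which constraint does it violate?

feasible

(1): 0 ≥ 0 ✓
(2): 8 ≥ 0 ✓
(3): 8 ≤ 17 ✓
(4): -72 ≤ 17 ✓
(5): 32 ≤ 129 ✓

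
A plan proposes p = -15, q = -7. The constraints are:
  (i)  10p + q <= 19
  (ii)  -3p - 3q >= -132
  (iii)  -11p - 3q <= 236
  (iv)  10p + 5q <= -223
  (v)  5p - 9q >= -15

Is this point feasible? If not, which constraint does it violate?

not feasible — violates (iv)

Constraint (iv): 10p + 5q = -185, which is not ≤ -223. All other constraints are satisfied.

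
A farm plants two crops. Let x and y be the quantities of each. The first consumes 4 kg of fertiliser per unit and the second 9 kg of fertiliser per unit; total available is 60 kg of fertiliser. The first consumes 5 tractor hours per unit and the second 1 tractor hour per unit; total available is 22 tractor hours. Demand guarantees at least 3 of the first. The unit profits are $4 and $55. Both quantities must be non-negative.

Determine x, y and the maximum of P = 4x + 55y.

x = 3, y = 16/3, maximum P = 916/3

Extreme points and P = 4x + 55y:
  (22/5, 0) → P = 88/5
  (3, 0) → P = 12
  (138/41, 212/41) → P = 12212/41
  (3, 16/3) → P = 916/3

The binding constraints are 4x + 9y = 60 and x = 3.
Solving simultaneously gives x = 3, y = 16/3.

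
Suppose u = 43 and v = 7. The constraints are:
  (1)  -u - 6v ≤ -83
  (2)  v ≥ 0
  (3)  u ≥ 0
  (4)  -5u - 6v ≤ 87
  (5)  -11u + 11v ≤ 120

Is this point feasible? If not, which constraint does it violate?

feasible

(1): -85 ≤ -83 ✓
(2): 7 ≥ 0 ✓
(3): 43 ≥ 0 ✓
(4): -257 ≤ 87 ✓
(5): -396 ≤ 120 ✓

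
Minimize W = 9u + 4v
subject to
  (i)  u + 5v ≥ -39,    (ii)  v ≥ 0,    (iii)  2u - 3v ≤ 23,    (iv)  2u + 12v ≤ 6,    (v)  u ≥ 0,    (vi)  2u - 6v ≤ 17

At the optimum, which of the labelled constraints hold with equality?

Vertices and W = 9u + 4v:
  (3, 0) → W = 27
  (0, 0) → W = 0
  (0, 1/2) → W = 2

The minimum is at (0, 0). Substituting into each constraint, equality holds for (ii) and (v); the remaining constraints have slack.

(ii) and (v)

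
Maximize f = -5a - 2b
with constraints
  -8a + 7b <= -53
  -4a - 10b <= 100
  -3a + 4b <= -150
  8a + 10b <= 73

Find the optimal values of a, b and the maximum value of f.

Corner points and f = -5a - 2b:
  (550/23, -450/23) → f = -1850/23
  (173/4, -273/10) → f = -3233/20
  (896/31, -981/62) → f = -3499/31

a = 550/23, b = -450/23, maximum f = -1850/23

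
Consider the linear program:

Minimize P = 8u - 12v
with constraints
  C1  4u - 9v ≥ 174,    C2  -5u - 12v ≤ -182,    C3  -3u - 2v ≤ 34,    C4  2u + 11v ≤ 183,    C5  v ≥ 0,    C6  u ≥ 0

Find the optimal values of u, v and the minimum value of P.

Corner points and P = 8u - 12v:
  (3561/62, 192/31) → P = 11940/31
  (87/2, 0) → P = 348
  (183/2, 0) → P = 732

The optimum lies where 4u - 9v = 174 and v = 0.
Solving simultaneously gives u = 87/2, v = 0.

u = 87/2, v = 0, minimum P = 348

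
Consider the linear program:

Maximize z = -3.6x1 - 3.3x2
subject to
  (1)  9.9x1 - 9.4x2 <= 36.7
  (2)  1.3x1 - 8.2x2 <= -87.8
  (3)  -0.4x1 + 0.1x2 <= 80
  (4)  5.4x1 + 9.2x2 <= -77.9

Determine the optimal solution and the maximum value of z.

x1 = -3082/15, x2 = -328/15, maximum z = 20296/25

Extreme points and z = -3.6x1 - 3.3x2:
  (-3082/15, -328/15) → z = 20296/25
  (-72327/2812, 37285/5624) → z = 3977139/56240
  (-74379/422, 20042/211) → z = 338718/1055

At the optimal vertex, 1.3x1 - 8.2x2 = -87.8 and -0.4x1 + 0.1x2 = 80.
Solving simultaneously gives x1 = -3082/15, x2 = -328/15.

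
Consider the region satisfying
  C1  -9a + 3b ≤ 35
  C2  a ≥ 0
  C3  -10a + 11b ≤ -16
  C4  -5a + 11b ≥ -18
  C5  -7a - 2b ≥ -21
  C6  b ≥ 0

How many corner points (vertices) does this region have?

3

Of the 15 pairwise boundary intersections, those satisfying every inequality are:
  (263/97, 98/97)
  (8/5, 0)
  (3, 0)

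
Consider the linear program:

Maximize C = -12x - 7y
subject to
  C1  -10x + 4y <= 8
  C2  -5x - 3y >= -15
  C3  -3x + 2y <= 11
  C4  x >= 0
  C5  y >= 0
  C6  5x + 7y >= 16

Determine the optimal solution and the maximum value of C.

Corner points and C = -12x - 7y:
  (18/25, 19/5) → C = -881/25
  (4/45, 20/9) → C = -748/45
  (57/20, 1/4) → C = -719/20

The binding constraints are -10x + 4y = 8 and 5x + 7y = 16.
Solving simultaneously gives x = 4/45, y = 20/9.

x = 4/45, y = 20/9, maximum C = -748/45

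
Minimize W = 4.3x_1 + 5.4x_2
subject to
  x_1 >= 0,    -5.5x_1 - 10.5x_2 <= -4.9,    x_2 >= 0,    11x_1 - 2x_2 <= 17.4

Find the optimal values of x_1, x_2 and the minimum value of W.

Feasible corners and W = 4.3x_1 + 5.4x_2:
  (0, 7/15) → W = 63/25
  (49/55, 0) → W = 2107/550
  (87/55, 0) → W = 3741/550
The feasible region is unbounded (it extends along (0, 1), (2, 11)), but W strictly increases along every unbounded feasible direction, so there is no improving ray and the minimum is attained at a vertex.

x_1 = 0, x_2 = 7/15, minimum W = 63/25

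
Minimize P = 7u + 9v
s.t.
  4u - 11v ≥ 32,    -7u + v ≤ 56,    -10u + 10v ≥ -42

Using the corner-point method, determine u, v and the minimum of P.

The optimum lies where -7u + v = 56 and -10u + 10v = -42.
Solving simultaneously gives u = -301/30, v = -427/30.

u = -301/30, v = -427/30, minimum P = -595/3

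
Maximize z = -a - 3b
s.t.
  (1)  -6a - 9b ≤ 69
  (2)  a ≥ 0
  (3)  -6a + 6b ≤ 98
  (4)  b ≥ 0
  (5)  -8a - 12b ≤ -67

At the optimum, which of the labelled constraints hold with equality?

(4) and (5)

Feasible corners and z = -a - 3b:
  (0, 49/3) → z = -49
  (0, 67/12) → z = -67/4
  (67/8, 0) → z = -67/8
The feasible region is unbounded (it extends along (1, 0), (1, 1)), but z strictly decreases along every unbounded feasible direction, so there is no improving ray and the maximum is attained at a vertex.

The maximum is at (67/8, 0). Substituting into each constraint, equality holds for (4) and (5); the remaining constraints have slack.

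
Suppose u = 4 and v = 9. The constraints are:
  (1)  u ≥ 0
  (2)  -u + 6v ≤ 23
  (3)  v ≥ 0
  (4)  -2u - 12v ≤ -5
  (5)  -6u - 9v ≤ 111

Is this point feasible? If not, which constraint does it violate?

not feasible — violates (2)

Constraint (2): -u + 6v = 50, which is not ≤ 23. All other constraints are satisfied.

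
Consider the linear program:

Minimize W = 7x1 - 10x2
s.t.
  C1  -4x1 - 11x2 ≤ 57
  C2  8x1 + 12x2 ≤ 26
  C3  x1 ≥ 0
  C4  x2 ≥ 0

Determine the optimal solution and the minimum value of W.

The binding constraints are 8x1 + 12x2 = 26 and x1 = 0.
Solving simultaneously gives x1 = 0, x2 = 13/6.

x1 = 0, x2 = 13/6, minimum W = -65/3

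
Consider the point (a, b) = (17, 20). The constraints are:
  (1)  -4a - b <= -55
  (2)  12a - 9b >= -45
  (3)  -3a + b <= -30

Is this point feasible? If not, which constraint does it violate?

(1): -88 ≤ -55 ✓
(2): 24 ≥ -45 ✓
(3): -31 ≤ -30 ✓

feasible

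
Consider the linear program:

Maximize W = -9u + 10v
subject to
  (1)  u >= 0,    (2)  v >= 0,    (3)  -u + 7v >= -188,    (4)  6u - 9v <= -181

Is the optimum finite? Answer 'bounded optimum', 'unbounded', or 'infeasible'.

From the feasible point (0, 181/9), moving in the direction (0, 1) keeps every constraint satisfied while W increases without bound.

unbounded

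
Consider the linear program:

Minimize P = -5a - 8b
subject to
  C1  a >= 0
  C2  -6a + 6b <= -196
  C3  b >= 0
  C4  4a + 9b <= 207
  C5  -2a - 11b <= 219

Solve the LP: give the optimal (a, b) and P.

a = 207/4, b = 0, minimum P = -1035/4

Corner points and P = -5a - 8b:
  (98/3, 0) → P = -490/3
  (501/13, 229/39) → P = -719/3
  (207/4, 0) → P = -1035/4

At the optimal vertex, b = 0 and 4a + 9b = 207.
Solving simultaneously gives a = 207/4, b = 0.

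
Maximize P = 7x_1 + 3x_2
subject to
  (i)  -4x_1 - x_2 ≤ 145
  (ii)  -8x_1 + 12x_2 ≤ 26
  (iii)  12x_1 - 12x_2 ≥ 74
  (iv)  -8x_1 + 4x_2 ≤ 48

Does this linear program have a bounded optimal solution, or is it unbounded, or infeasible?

unbounded

From the feasible point (-157/6, -121/3), moving in the direction (12, 8) keeps every constraint satisfied while P increases without bound.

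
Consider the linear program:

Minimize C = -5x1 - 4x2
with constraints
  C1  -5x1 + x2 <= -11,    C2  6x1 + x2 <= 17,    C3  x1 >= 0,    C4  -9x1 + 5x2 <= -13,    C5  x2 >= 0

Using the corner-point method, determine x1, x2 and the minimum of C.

x1 = 28/11, x2 = 19/11, minimum C = -216/11

At the optimal vertex, -5x1 + x2 = -11 and 6x1 + x2 = 17.
Solving simultaneously gives x1 = 28/11, x2 = 19/11.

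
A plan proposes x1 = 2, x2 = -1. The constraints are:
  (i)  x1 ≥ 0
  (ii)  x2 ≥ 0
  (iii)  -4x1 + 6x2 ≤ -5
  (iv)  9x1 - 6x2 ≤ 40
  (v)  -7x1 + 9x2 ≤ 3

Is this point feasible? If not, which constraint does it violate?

not feasible — violates (ii)

Constraint (ii): x2 = -1, which is not ≥ 0. All other constraints are satisfied.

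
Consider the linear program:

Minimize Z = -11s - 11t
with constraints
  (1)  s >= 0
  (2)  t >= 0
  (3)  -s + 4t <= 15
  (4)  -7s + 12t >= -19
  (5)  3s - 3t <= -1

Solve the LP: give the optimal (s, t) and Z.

Feasible corners and Z = -11s - 11t:
  (0, 15/4) → Z = -165/4
  (0, 1/3) → Z = -11/3
  (41/9, 44/9) → Z = -935/9

s = 41/9, t = 44/9, minimum Z = -935/9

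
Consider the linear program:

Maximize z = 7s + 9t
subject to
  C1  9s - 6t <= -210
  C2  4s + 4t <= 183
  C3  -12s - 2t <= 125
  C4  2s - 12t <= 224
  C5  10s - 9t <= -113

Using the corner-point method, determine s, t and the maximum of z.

s = -433/20, t = 337/5, maximum z = 9101/20

Extreme points and z = 7s + 9t:
  (43/10, 829/20) → z = 8063/20
  (-13, 31/2) → z = 97/2
  (-433/20, 337/5) → z = 9101/20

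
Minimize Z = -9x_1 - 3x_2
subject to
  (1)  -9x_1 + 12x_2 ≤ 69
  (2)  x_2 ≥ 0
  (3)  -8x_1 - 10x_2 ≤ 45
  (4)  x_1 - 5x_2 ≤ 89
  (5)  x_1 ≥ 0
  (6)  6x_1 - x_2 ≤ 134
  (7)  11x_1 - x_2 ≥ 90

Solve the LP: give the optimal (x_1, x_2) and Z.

x_1 = 559/21, x_2 = 180/7, minimum Z = -2217/7

Extreme points and Z = -9x_1 - 3x_2:
  (559/21, 180/7) → Z = -2217/7
  (383/41, 523/41) → Z = -5016/41
  (67/3, 0) → Z = -201
  (90/11, 0) → Z = -810/11

The binding constraints are -9x_1 + 12x_2 = 69 and 6x_1 - x_2 = 134.
Solving simultaneously gives x_1 = 559/21, x_2 = 180/7.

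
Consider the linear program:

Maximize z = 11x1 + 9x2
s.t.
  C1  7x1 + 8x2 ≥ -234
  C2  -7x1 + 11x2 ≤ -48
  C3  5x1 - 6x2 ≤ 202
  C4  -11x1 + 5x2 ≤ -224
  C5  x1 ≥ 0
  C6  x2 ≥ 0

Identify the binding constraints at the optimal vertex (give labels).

C2 and C3

Corner points and z = 11x1 + 9x2:
  (1934/13, 1174/13) → z = 31840/13
  (1112/43, 520/43) → z = 16912/43
  (202/5, 0) → z = 2222/5
  (224/11, 0) → z = 224

The maximum is at (1934/13, 1174/13). Substituting into each constraint, equality holds for C2 and C3; the remaining constraints have slack.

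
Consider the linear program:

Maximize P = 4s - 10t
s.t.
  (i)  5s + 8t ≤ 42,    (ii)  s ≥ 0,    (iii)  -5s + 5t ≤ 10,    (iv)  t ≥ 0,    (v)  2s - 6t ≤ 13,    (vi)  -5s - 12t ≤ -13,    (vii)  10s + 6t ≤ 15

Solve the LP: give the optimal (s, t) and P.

s = 17/15, t = 11/18, maximum P = -71/45

Corner points and P = 4s - 10t:
  (0, 2) → P = -20
  (0, 13/12) → P = -65/6
  (3/16, 35/16) → P = -169/8
  (17/15, 11/18) → P = -71/45

At the optimal vertex, -5s - 12t = -13 and 10s + 6t = 15.
Solving simultaneously gives s = 17/15, t = 11/18.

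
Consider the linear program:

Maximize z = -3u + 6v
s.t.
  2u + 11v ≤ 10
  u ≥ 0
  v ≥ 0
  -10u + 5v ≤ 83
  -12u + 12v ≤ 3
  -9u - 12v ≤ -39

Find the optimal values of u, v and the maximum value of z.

u = 103/25, v = 4/25, maximum z = -57/5

Vertices and z = -3u + 6v:
  (5, 0) → z = -15
  (103/25, 4/25) → z = -57/5
  (13/3, 0) → z = -13

The optimum lies where 2u + 11v = 10 and -9u - 12v = -39.
Solving simultaneously gives u = 103/25, v = 4/25.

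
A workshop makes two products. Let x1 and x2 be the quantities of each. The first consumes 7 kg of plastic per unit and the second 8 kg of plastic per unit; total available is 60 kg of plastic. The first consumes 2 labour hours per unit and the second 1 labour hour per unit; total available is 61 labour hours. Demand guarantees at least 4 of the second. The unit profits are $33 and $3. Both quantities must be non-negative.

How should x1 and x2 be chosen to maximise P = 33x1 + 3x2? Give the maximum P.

Feasible corners and P = 33x1 + 3x2:
  (0, 15/2) → P = 45/2
  (0, 4) → P = 12
  (4, 4) → P = 144

x1 = 4, x2 = 4, maximum P = 144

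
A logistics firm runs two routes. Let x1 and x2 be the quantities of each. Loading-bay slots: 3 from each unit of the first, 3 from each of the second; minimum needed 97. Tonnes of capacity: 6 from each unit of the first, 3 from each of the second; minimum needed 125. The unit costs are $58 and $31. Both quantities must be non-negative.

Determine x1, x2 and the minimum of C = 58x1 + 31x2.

x1 = 28/3, x2 = 23, minimum C = 3763/3

Vertices and C = 58x1 + 31x2:
  (0, 125/3) → C = 3875/3
  (97/3, 0) → C = 5626/3
  (28/3, 23) → C = 3763/3
The feasible region is unbounded (it extends along (0, 1), (1, 0)), but C strictly increases along every unbounded feasible direction, so there is no improving ray and the minimum is attained at a vertex.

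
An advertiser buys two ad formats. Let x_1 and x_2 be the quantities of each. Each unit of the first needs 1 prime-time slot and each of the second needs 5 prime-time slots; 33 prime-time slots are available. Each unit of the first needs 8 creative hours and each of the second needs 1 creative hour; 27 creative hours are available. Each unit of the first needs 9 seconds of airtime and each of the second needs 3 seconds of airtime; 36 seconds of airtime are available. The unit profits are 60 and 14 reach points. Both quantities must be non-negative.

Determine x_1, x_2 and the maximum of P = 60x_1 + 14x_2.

Extreme points and P = 60x_1 + 14x_2:
  (0, 0) → P = 0
  (0, 33/5) → P = 462/5
  (27/8, 0) → P = 405/2
  (27/14, 87/14) → P = 1419/7
  (3, 3) → P = 222

At the optimal vertex, 8x_1 + x_2 = 27 and 9x_1 + 3x_2 = 36.
Solving simultaneously gives x_1 = 3, x_2 = 3.

x_1 = 3, x_2 = 3, maximum P = 222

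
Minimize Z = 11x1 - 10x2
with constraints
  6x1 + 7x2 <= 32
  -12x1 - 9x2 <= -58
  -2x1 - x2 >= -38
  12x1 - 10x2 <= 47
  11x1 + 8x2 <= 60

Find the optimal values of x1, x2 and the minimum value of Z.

x1 = 59/15, x2 = 6/5, minimum Z = 469/15

Extreme points and Z = 11x1 - 10x2:
  (59/15, 6/5) → Z = 469/15
  (649/144, 17/24) → Z = 6119/144
  (1003/228, 11/19) → Z = 9713/228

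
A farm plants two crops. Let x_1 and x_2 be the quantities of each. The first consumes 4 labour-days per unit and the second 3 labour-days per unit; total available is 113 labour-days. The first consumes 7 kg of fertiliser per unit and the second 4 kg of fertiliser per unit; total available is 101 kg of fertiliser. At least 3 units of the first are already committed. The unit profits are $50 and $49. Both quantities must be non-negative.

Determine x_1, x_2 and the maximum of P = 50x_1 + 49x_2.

x_1 = 3, x_2 = 20, maximum P = 1130

At the optimal vertex, 7x_1 + 4x_2 = 101 and x_1 = 3.
Solving simultaneously gives x_1 = 3, x_2 = 20.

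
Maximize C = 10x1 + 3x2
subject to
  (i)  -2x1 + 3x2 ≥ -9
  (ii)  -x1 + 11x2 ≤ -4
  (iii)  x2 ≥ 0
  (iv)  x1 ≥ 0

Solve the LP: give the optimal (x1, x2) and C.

x1 = 87/19, x2 = 1/19, maximum C = 873/19

Vertices and C = 10x1 + 3x2:
  (87/19, 1/19) → C = 873/19
  (9/2, 0) → C = 45
  (4, 0) → C = 40

The optimum lies where -2x1 + 3x2 = -9 and -x1 + 11x2 = -4.
Solving simultaneously gives x1 = 87/19, x2 = 1/19.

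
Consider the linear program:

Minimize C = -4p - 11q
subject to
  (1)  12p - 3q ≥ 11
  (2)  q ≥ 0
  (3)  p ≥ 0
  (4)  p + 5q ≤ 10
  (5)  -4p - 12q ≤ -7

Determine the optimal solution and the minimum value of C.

p = 10, q = 0, minimum C = -40

Corner points and C = -4p - 11q:
  (85/63, 109/63) → C = -171/7
  (51/52, 10/39) → C = -263/39
  (10, 0) → C = -40
  (7/4, 0) → C = -7

The optimum lies where q = 0 and p + 5q = 10.
Solving simultaneously gives p = 10, q = 0.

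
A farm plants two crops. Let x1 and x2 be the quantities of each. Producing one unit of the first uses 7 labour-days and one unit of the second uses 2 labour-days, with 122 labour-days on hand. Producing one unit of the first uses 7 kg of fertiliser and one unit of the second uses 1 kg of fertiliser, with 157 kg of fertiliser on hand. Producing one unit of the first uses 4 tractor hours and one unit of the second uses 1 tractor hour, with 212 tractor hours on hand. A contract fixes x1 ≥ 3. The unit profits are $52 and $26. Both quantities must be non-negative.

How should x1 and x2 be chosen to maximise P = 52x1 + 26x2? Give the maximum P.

x1 = 3, x2 = 101/2, maximum P = 1469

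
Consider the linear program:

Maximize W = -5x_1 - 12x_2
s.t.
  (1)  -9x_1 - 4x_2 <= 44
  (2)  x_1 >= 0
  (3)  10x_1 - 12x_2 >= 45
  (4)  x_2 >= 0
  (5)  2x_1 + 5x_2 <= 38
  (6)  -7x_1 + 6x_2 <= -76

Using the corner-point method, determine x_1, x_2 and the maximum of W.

x_1 = 76/7, x_2 = 0, maximum W = -380/7

Feasible corners and W = -5x_1 - 12x_2:
  (19, 0) → W = -95
  (76/7, 0) → W = -380/7
  (608/47, 114/47) → W = -4408/47

The optimum lies where x_2 = 0 and -7x_1 + 6x_2 = -76.
Solving simultaneously gives x_1 = 76/7, x_2 = 0.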